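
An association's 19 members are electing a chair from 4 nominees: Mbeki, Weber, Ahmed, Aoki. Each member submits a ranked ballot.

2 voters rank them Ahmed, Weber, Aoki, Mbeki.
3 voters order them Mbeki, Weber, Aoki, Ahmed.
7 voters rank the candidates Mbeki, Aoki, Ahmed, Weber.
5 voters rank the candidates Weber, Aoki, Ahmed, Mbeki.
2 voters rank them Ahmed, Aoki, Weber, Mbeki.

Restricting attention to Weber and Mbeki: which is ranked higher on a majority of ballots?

Mbeki

Ballots ranking Weber above Mbeki: 2 + 5 + 2 = 9.
Ballots ranking Mbeki above Weber: 19 − 9 = 10.
Mbeki wins the head-to-head 10–9.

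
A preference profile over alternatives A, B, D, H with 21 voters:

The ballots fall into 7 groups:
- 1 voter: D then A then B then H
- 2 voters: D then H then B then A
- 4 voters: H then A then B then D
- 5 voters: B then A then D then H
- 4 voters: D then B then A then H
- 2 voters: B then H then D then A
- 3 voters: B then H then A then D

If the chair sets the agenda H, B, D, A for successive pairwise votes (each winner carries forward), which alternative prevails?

B

Round 1: H vs B — 6–15, B advances.
Round 2: B vs D — 14–7, B advances.
Round 3: B vs A — 16–5, B advances.
B survives the agenda.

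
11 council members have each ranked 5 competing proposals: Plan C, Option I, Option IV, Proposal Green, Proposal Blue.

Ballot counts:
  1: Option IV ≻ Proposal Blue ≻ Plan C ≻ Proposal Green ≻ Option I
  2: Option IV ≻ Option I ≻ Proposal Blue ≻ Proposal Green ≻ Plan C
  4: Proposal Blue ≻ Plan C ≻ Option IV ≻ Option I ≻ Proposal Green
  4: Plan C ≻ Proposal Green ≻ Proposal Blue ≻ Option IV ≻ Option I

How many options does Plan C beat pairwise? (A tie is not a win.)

3

Plan C against each rival (11 council members):
Plan C vs Option I: 9 to 2, Plan C.
Plan C vs Option IV: Plan C, 8–3.
Plan C vs Proposal Green: 1+4+4 = 9 for Plan C, 2 for Proposal Green — Plan C by 9–2.
Plan C vs Proposal Blue: Proposal Blue wins 7–4.
Plan C beats Option I, Option IV, Proposal Green; loses to Proposal Blue — 3 pairwise wins.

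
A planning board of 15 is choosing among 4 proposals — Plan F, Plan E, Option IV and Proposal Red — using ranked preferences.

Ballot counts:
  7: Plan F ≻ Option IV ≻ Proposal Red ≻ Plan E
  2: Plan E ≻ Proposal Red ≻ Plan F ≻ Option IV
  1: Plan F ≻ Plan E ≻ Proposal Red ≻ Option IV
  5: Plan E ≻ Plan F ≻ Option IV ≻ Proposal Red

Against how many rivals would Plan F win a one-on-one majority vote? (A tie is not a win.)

3

Plan F against each rival (15 council members):
Plan F vs Plan E: Plan F is ranked higher on 7+1 = 8 ballots, Plan E on 7. Plan F wins 8–7.
Plan F vs Option IV: Plan F preferred on 7+2+1+5 = 15 ballots; Plan F wins 15–0.
Plan F–Proposal Red: Plan F 13–2.
Plan F beats Plan E, Option IV, Proposal Red — 3 pairwise wins.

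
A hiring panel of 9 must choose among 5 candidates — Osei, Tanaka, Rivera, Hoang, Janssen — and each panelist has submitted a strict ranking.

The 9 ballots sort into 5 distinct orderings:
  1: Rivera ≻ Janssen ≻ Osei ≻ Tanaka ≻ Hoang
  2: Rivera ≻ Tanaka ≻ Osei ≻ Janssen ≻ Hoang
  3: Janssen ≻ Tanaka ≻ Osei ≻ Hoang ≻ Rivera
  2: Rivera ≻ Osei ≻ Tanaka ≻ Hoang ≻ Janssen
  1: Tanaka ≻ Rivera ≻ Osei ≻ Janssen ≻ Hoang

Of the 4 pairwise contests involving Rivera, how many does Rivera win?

4

Rivera against each rival (9 committee members):
Rivera vs Osei: Rivera, 6–3.
Rivera vs Tanaka: Rivera, 5–4.
Rivera–Hoang: Rivera 6–3.
Rivera vs Janssen: Rivera preferred on 1+2+2+1 = 6 ballots; Rivera wins 6–3.
Rivera beats Osei, Tanaka, Hoang, Janssen — 4 pairwise wins.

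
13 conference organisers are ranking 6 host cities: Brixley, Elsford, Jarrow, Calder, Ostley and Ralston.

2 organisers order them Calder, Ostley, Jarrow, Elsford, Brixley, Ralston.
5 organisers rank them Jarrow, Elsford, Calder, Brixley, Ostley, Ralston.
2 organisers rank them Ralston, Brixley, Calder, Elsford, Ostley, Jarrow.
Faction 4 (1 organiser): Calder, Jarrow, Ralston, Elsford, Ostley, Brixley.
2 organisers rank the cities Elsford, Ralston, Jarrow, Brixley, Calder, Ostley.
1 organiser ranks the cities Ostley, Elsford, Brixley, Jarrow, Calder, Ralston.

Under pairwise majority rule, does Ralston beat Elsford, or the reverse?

Ballots ranking Ralston above Elsford: 2 + 1 = 3.
Ballots ranking Elsford above Ralston: 13 − 3 = 10.
Elsford wins the head-to-head 10–3.

Elsford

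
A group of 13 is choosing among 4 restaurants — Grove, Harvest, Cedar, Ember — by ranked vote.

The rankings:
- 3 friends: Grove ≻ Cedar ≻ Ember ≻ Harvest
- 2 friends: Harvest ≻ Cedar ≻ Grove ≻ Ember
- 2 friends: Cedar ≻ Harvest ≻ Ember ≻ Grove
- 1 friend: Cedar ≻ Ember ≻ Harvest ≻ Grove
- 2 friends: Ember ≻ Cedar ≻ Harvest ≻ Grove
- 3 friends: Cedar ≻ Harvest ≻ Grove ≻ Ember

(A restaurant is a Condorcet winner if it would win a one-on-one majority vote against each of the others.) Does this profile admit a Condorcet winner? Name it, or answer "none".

Head-to-head results (13 friends):
Grove vs Harvest: Grove preferred on 3 ballots; Harvest wins 10–3.
Grove vs Cedar: 3 for Grove, 10 for Cedar — Cedar by 10–3.
Grove vs Ember: Grove is ranked higher on 3+2+3 = 8 ballots, Ember on 5. Grove wins 8–5.
Harvest vs Cedar: Harvest is ranked higher on 2 ballots, Cedar on 11. Cedar wins 11–2.
Harvest vs Ember: Harvest preferred on 2+2+3 = 7 ballots; Harvest wins 7–6.
Cedar vs Ember: Cedar is ranked higher on 3+2+2+1+3 = 11 ballots, Ember on 2. Cedar wins 11–2.
Cedar beats each of Grove, Harvest, Ember — Cedar is the Condorcet winner.

Cedar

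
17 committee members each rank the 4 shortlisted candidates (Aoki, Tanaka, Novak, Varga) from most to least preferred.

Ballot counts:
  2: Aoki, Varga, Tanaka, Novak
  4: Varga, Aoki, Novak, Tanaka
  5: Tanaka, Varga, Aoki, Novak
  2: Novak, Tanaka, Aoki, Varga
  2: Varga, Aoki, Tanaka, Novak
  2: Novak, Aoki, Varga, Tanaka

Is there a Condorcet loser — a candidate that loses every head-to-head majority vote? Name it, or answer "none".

Novak

Pairwise majorities:
Aoki vs Tanaka: Aoki wins 10–7.
Aoki vs Novak: Aoki, 13–4.
Aoki vs Varga: Aoki is ranked higher on 2+2+2 = 6 ballots, Varga on 11. Varga wins 11–6.
Tanaka vs Novak: 9 to 8, Tanaka.
Tanaka vs Varga: Varga wins 10–7.
Novak vs Varga: 4 to 13, Varga.
Novak is beaten in every head-to-head and is the Condorcet loser.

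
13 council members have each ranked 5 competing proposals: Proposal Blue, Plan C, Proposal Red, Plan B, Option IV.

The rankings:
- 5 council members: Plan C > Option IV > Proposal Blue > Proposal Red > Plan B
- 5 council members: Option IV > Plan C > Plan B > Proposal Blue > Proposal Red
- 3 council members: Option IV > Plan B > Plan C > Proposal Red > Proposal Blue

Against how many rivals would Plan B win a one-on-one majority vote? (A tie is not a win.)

2

Plan B against each rival (13 council members):
Plan B vs Proposal Blue: 8 to 5, Plan B.
Plan B vs Plan C: Plan C, 10–3.
Plan B vs Proposal Red: Plan B, 8–5.
Plan B vs Option IV: Plan B is ranked higher on 0 ballots, Option IV on 13. Option IV wins 13–0.
Plan B beats Proposal Blue, Proposal Red; loses to Plan C, Option IV — 2 pairwise wins.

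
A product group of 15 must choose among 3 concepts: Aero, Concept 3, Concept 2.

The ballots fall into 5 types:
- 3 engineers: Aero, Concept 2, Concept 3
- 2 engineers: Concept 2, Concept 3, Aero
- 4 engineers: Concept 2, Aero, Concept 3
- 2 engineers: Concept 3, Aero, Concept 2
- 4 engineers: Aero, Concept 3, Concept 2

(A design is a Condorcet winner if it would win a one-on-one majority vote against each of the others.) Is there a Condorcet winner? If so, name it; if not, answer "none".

Head-to-head results (15 engineers):
Aero vs Concept 3: Aero is ranked higher on 3+4+4 = 11 ballots, Concept 3 on 4. Aero wins 11–4.
Aero vs Concept 2: Aero is ranked higher on 3+2+4 = 9 ballots, Concept 2 on 6. Aero wins 9–6.
Concept 3 vs Concept 2: Concept 3 is ranked higher on 2+4 = 6 ballots, Concept 2 on 9. Concept 2 wins 9–6.
Aero beats each of Concept 3, Concept 2 — Aero is the Condorcet winner.

Aero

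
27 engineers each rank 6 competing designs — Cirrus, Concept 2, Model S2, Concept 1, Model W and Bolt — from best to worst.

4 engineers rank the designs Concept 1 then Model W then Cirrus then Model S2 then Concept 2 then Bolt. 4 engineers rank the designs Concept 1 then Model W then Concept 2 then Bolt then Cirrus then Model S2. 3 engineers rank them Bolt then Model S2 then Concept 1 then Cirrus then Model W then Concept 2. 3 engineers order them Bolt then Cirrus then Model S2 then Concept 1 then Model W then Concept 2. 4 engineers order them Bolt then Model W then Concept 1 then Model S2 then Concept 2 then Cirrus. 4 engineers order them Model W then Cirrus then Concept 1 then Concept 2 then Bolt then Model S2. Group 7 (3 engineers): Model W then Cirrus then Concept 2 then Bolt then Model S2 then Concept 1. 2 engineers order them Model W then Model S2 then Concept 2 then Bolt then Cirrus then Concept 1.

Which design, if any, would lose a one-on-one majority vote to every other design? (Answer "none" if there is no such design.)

Pairwise majorities:
Cirrus vs Concept 2: Cirrus wins 17–10.
Cirrus vs Model S2: Cirrus is ranked higher on 4+4+3+4+3 = 18 ballots, Model S2 on 9. Cirrus wins 18–9.
Cirrus vs Concept 1: Cirrus is ranked higher on 3+4+3+2 = 12 ballots, Concept 1 on 15. Concept 1 wins 15–12.
Cirrus–Model W: Model W 21–6.
Cirrus vs Bolt: 11 to 16, Bolt.
Concept 2–Model S2: Model S2 16–11.
Concept 2 vs Concept 1: 5 to 22, Concept 1.
Concept 2 vs Model W: Concept 2 preferred on 0 ballots; Model W wins 27–0.
Concept 2 vs Bolt: 4+4+4+3+2 = 17 for Concept 2, 10 for Bolt — Concept 2 by 17–10.
Model S2 vs Concept 1: 3+3+3+2 = 11 for Model S2, 16 for Concept 1 — Concept 1 by 16–11.
Model S2 vs Model W: Model W, 21–6.
Model S2 vs Bolt: 6 to 21, Bolt.
Concept 1 vs Model W: Concept 1 wins 14–13.
Concept 1 vs Bolt: Bolt wins 15–12.
Model W vs Bolt: 17 to 10, Model W.
No design is winless: Cirrus beats Concept 2; Concept 2 beats Bolt; Model S2 beats Concept 2; Concept 1 beats Cirrus; Model W beats Cirrus; Bolt beats Cirrus. There is no Condorcet loser.

none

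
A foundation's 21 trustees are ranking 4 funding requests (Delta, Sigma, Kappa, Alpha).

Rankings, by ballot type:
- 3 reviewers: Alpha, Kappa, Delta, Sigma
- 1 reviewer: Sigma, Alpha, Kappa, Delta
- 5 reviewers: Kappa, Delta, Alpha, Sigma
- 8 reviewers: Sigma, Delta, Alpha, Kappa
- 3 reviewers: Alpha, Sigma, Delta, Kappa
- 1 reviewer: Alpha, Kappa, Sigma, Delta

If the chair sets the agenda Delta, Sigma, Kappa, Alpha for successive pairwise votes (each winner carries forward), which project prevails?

Alpha

Round 1: Delta vs Sigma — 8–13, Sigma advances.
Round 2: Sigma vs Kappa — 12–9, Sigma advances.
Round 3: Sigma vs Alpha — 9–12, Alpha advances.
Alpha survives the agenda.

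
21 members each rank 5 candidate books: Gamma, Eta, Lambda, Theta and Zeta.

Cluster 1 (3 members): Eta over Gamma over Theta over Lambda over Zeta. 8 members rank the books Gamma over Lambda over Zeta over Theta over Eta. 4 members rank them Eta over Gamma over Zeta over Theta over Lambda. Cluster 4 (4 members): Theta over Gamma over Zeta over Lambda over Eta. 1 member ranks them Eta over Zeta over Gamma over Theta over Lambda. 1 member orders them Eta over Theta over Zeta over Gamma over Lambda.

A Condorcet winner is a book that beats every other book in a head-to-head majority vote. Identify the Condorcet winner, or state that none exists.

Head-to-head results (21 members):
Gamma vs Eta: 12 to 9, Gamma.
Gamma vs Lambda: 3+8+4+4+1+1 = 21 for Gamma, 0 for Lambda — Gamma by 21–0.
Gamma vs Theta: 16 to 5, Gamma.
Gamma vs Zeta: Gamma preferred on 3+8+4+4 = 19 ballots; Gamma wins 19–2.
Eta vs Lambda: 3+4+1+1 = 9 for Eta, 12 for Lambda — Lambda by 12–9.
Eta vs Theta: 3+4+1+1 = 9 for Eta, 12 for Theta — Theta by 12–9.
Eta vs Zeta: Eta is ranked higher on 3+4+1+1 = 9 ballots, Zeta on 12. Zeta wins 12–9.
Lambda vs Theta: Lambda preferred on 8 ballots; Theta wins 13–8.
Lambda vs Zeta: 3+8 = 11 for Lambda, 10 for Zeta — Lambda by 11–10.
Theta vs Zeta: 8 to 13, Zeta.
Gamma wins every pairwise contest, so Gamma is the Condorcet winner.

Gamma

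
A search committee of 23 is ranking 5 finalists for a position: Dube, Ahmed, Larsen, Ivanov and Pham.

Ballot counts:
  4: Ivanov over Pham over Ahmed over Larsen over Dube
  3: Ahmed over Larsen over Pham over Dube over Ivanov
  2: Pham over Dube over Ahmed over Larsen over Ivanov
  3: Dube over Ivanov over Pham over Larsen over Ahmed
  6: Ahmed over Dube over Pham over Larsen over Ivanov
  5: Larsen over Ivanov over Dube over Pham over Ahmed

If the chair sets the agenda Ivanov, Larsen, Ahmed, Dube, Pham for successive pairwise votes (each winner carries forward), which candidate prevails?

Pham

Round 1: Ivanov vs Larsen — 7–16, Larsen advances.
Round 2: Larsen vs Ahmed — 8–15, Ahmed advances.
Round 3: Ahmed vs Dube — 13–10, Ahmed advances.
Round 4: Ahmed vs Pham — 9–14, Pham advances.
Pham survives the agenda.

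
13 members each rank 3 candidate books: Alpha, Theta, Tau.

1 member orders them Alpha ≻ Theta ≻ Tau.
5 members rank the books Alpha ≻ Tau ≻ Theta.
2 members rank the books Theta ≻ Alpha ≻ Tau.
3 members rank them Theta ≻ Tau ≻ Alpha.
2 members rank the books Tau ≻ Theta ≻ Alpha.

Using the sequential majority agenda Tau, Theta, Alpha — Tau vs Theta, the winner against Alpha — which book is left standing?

Alpha

Round 1: Tau vs Theta — 7–6, Tau advances.
Round 2: Tau vs Alpha — 5–8, Alpha advances.
The agenda winner is Alpha.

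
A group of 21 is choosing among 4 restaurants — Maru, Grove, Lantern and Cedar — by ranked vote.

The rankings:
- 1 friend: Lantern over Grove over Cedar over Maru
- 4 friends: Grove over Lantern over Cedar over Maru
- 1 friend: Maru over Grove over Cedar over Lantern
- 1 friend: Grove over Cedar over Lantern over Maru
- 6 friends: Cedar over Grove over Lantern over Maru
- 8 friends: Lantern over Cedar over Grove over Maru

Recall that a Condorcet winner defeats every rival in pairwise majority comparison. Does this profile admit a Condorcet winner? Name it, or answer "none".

none

Head-to-head results (21 friends):
Maru vs Grove: 1 for Maru, 20 for Grove — Grove by 20–1.
Maru vs Lantern: Maru is ranked higher on 1 ballot, Lantern on 20. Lantern wins 20–1.
Maru vs Cedar: Maru is ranked higher on 1 ballot, Cedar on 20. Cedar wins 20–1.
Grove vs Lantern: Grove preferred on 4+1+1+6 = 12 ballots; Grove wins 12–9.
Grove vs Cedar: Grove preferred on 1+4+1+1 = 7 ballots; Cedar wins 14–7.
Lantern vs Cedar: Lantern preferred on 1+4+8 = 13 ballots; Lantern wins 13–8.
No restaurant is unbeaten: Maru loses to Grove; Grove loses to Cedar; Lantern loses to Grove; Cedar loses to Lantern. In particular Grove > Lantern > Cedar > Grove is a majority cycle — no Condorcet winner exists.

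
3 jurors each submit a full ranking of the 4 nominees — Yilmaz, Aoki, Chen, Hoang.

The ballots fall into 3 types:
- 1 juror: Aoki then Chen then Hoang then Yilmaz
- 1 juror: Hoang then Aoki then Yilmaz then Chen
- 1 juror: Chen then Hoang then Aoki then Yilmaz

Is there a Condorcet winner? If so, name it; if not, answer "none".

none

Check each pair by majority over 3 ballots:
Yilmaz–Aoki: Aoki 3–0.
Yilmaz vs Chen: Chen wins 2–1.
Yilmaz vs Hoang: Hoang, 3–0.
Aoki vs Chen: Aoki, 2–1.
Aoki vs Hoang: 1 for Aoki, 2 for Hoang — Hoang by 2–1.
Chen vs Hoang: Chen wins 2–1.
Every nominee loses at least once (Yilmaz loses to Aoki; Aoki loses to Hoang; Chen loses to Aoki; Hoang loses to Chen). The majority relation contains the cycle Aoki beats Chen beats Hoang beats Aoki, so there is no Condorcet winner.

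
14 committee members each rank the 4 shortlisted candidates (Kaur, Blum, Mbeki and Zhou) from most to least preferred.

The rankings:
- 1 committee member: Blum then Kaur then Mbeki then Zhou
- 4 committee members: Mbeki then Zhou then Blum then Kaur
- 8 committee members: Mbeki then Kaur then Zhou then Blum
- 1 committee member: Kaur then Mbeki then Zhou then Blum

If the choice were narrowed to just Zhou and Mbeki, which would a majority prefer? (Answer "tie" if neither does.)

No ballot ranks Zhou above Mbeki: 0.
Ballots ranking Mbeki above Zhou: 14 − 0 = 14.
Mbeki wins the head-to-head 14–0.

Mbeki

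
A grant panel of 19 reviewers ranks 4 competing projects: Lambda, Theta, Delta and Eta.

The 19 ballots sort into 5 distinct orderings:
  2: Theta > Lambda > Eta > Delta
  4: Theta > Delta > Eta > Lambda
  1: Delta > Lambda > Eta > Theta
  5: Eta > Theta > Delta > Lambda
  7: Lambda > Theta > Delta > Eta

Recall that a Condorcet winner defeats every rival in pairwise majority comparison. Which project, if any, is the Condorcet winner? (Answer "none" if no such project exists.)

Theta

Check each pair by majority over 19 ballots:
Lambda vs Theta: Lambda preferred on 1+7 = 8 ballots; Theta wins 11–8.
Lambda vs Delta: Delta, 10–9.
Lambda vs Eta: Lambda, 10–9.
Theta vs Delta: 2+4+5+7 = 18 for Theta, 1 for Delta — Theta by 18–1.
Theta vs Eta: 13 to 6, Theta.
Delta vs Eta: 4+1+7 = 12 for Delta, 7 for Eta — Delta by 12–7.
Theta beats each of Lambda, Delta, Eta — Theta is the Condorcet winner.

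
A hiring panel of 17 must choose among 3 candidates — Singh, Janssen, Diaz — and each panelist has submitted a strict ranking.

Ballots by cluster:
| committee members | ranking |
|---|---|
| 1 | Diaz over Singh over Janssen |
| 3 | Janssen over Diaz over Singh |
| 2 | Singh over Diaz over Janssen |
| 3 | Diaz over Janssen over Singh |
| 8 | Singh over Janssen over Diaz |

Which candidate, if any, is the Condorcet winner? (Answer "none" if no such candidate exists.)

Pairwise majorities:
Singh vs Janssen: Singh preferred on 1+2+8 = 11 ballots; Singh wins 11–6.
Singh vs Diaz: Singh preferred on 2+8 = 10 ballots; Singh wins 10–7.
Janssen vs Diaz: Janssen preferred on 3+8 = 11 ballots; Janssen wins 11–6.
Singh beats each of Janssen, Diaz — Singh is the Condorcet winner.

Singh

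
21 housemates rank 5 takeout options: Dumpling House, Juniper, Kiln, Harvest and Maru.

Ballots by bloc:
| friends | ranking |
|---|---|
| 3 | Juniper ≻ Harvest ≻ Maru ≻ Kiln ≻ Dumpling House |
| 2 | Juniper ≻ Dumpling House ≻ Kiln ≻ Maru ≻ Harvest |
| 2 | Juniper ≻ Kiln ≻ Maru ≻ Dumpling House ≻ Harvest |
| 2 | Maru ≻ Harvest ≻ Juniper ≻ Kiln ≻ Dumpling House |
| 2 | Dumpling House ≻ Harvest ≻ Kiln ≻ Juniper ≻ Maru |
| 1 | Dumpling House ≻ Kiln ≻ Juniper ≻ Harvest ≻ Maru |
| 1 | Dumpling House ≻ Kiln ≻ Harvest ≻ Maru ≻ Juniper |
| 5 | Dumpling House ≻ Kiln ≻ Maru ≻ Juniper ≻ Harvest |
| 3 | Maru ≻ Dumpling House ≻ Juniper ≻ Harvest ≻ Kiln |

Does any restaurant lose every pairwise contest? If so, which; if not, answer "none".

Harvest

Head-to-head results (21 friends):
Dumpling House vs Juniper: 2+1+1+5+3 = 12 for Dumpling House, 9 for Juniper — Dumpling House by 12–9.
Dumpling House vs Kiln: Dumpling House wins 14–7.
Dumpling House vs Harvest: Dumpling House is ranked higher on 16 ballots, Harvest on 5. Dumpling House wins 16–5.
Dumpling House vs Maru: Dumpling House is ranked higher on 2+2+1+1+5 = 11 ballots, Maru on 10. Dumpling House wins 11–10.
Juniper vs Kiln: Juniper preferred on 3+2+2+2+3 = 12 ballots; Juniper wins 12–9.
Juniper vs Harvest: Juniper, 16–5.
Juniper vs Maru: Juniper preferred on 3+2+2+2+1 = 10 ballots; Maru wins 11–10.
Kiln vs Harvest: Kiln wins 11–10.
Kiln vs Maru: Kiln wins 13–8.
Harvest–Maru: Maru 14–7.
Harvest loses to every other restaurant — it is the Condorcet loser.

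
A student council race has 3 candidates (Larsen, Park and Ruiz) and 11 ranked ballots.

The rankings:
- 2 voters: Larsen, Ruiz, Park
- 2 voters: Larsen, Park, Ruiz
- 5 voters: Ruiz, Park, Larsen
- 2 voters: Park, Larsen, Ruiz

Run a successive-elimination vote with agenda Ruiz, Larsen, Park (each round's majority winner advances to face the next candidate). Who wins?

Round 1: Ruiz vs Larsen — 5–6, Larsen advances.
Round 2: Larsen vs Park — 4–7, Park advances.
Park survives the agenda.

Park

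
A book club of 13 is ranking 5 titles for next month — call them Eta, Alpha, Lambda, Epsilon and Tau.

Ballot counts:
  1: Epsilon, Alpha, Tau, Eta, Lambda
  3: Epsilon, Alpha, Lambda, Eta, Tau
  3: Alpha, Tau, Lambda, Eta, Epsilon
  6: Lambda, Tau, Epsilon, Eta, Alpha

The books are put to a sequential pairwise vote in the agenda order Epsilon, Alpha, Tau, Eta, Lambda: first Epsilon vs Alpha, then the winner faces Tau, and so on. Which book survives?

Lambda

Round 1: Epsilon vs Alpha — 10–3, Epsilon advances.
Round 2: Epsilon vs Tau — 4–9, Tau advances.
Round 3: Tau vs Eta — 10–3, Tau advances.
Round 4: Tau vs Lambda — 4–9, Lambda advances.
The agenda winner is Lambda.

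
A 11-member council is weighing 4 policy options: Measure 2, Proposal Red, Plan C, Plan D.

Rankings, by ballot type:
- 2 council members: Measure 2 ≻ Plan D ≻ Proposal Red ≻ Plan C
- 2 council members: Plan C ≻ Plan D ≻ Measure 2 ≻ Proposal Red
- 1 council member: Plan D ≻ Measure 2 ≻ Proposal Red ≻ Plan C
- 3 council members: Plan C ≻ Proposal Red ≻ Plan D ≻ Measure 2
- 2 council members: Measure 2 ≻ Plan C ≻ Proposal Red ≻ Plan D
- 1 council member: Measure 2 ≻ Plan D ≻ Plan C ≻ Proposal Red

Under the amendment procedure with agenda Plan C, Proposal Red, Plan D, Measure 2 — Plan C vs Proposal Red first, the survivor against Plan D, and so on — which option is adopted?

Round 1: Plan C vs Proposal Red — 8–3, Plan C advances.
Round 2: Plan C vs Plan D — 7–4, Plan C advances.
Round 3: Plan C vs Measure 2 — 5–6, Measure 2 advances.
The agenda winner is Measure 2.

Measure 2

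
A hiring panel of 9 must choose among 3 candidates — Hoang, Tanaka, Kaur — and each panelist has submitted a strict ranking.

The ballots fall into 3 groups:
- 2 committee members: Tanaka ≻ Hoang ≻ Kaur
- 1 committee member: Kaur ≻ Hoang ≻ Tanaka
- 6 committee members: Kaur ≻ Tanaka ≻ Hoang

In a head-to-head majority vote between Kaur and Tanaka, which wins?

Ballots ranking Kaur above Tanaka: 1 + 6 = 7.
Ballots ranking Tanaka above Kaur: 9 − 7 = 2.
Kaur wins the head-to-head 7–2.

Kaur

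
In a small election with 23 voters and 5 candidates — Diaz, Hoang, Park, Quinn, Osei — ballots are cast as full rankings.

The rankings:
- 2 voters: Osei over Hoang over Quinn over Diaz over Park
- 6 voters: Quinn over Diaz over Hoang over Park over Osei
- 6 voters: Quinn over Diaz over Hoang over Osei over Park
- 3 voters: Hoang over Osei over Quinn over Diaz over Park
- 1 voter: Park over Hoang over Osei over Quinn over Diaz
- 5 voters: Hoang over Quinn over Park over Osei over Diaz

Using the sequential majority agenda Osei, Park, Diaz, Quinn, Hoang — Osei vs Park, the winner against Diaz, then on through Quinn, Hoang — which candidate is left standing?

Quinn

Round 1: Osei vs Park — 11–12, Park advances.
Round 2: Park vs Diaz — 6–17, Diaz advances.
Round 3: Diaz vs Quinn — 0–23, Quinn advances.
Round 4: Quinn vs Hoang — 12–11, Quinn advances.
Quinn survives the agenda.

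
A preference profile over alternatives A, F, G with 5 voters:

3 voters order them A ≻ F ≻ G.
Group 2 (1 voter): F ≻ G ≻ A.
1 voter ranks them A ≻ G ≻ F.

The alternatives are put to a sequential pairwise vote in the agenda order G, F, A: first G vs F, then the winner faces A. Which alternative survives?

Round 1: G vs F — 1–4, F advances.
Round 2: F vs A — 1–4, A advances.
A survives the agenda.

A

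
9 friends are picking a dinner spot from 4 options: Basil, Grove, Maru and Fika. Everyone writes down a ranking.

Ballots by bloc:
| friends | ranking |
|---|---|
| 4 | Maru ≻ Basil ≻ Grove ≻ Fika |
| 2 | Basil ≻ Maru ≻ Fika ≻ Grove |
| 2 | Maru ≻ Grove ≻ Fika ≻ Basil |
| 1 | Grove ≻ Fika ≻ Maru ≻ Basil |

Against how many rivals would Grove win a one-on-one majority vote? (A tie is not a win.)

1

Grove against each rival (9 friends):
Grove vs Basil: Basil wins 6–3.
Grove vs Maru: 1 to 8, Maru.
Grove vs Fika: Grove, 7–2.
Grove beats Fika; loses to Basil, Maru — 1 pairwise win.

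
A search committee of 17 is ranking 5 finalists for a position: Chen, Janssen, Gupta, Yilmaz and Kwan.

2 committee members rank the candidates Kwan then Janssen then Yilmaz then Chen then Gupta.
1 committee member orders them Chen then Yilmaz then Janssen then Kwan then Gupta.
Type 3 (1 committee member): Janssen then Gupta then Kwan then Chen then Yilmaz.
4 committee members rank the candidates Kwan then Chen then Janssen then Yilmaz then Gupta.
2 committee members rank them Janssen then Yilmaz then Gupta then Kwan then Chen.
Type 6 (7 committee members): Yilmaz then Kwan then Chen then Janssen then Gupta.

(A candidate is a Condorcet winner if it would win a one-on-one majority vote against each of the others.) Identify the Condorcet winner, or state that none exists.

none

Pairwise majorities:
Chen–Janssen: Chen 12–5.
Chen vs Gupta: Chen wins 14–3.
Chen–Yilmaz: Yilmaz 11–6.
Chen–Kwan: Kwan 16–1.
Janssen vs Gupta: Janssen wins 17–0.
Janssen vs Yilmaz: Janssen, 9–8.
Janssen vs Kwan: Kwan, 13–4.
Gupta–Yilmaz: Yilmaz 16–1.
Gupta vs Kwan: Kwan wins 14–3.
Yilmaz–Kwan: Yilmaz 10–7.
Every candidate loses at least once (Chen loses to Yilmaz; Janssen loses to Chen; Gupta loses to Chen; Yilmaz loses to Janssen; Kwan loses to Yilmaz). The majority relation contains the cycle Chen > Janssen > Yilmaz > Chen, so there is no Condorcet winner.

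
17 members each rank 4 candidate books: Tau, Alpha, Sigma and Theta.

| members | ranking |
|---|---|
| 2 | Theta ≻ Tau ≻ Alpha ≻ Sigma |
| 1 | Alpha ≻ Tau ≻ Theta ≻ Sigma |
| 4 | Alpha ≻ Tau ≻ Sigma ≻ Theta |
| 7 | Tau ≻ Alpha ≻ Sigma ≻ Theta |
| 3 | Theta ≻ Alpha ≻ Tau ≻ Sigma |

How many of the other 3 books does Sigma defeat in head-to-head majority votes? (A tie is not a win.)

1

Sigma against each rival (17 members):
Sigma vs Tau: Tau wins 17–0.
Sigma vs Alpha: Sigma preferred on 0 ballots; Alpha wins 17–0.
Sigma vs Theta: Sigma is ranked higher on 4+7 = 11 ballots, Theta on 6. Sigma wins 11–6.
Sigma beats Theta; loses to Tau, Alpha — 1 pairwise win.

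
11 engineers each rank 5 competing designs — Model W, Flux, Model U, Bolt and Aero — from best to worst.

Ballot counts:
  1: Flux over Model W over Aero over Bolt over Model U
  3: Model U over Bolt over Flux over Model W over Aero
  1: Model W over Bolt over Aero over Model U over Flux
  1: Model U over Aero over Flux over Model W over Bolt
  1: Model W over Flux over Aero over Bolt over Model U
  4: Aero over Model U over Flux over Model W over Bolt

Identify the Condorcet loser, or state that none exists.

Head-to-head results (11 engineers):
Model W vs Flux: Flux wins 9–2.
Model W vs Model U: 3 to 8, Model U.
Model W vs Bolt: Model W wins 8–3.
Model W–Aero: Model W 6–5.
Flux vs Model U: Flux is ranked higher on 1+1 = 2 ballots, Model U on 9. Model U wins 9–2.
Flux vs Bolt: Flux, 7–4.
Flux vs Aero: 5 to 6, Aero.
Model U vs Bolt: Model U wins 8–3.
Model U vs Aero: 3+1 = 4 for Model U, 7 for Aero — Aero by 7–4.
Bolt vs Aero: 3+1 = 4 for Bolt, 7 for Aero — Aero by 7–4.
Bolt is beaten in every head-to-head and is the Condorcet loser.

Bolt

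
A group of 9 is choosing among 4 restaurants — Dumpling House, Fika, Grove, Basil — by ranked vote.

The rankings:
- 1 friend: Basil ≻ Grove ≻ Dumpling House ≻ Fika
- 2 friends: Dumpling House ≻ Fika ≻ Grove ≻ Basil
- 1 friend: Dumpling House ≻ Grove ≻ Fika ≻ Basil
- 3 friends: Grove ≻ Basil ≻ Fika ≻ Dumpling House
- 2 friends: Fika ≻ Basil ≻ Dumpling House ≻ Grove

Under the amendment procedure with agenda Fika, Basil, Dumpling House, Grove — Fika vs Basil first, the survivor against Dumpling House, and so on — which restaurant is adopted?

Round 1: Fika vs Basil — 5–4, Fika advances.
Round 2: Fika vs Dumpling House — 5–4, Fika advances.
Round 3: Fika vs Grove — 4–5, Grove advances.
The agenda winner is Grove.

Grove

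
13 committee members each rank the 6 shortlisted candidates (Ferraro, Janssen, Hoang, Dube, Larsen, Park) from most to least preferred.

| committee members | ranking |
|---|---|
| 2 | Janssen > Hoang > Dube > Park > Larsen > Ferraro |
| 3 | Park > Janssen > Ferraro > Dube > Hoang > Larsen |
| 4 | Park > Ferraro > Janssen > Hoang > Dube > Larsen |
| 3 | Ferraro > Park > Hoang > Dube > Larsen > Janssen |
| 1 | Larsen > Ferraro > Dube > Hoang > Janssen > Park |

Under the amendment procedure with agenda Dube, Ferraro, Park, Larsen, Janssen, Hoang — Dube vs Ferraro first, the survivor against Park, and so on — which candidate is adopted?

Round 1: Dube vs Ferraro — 2–11, Ferraro advances.
Round 2: Ferraro vs Park — 4–9, Park advances.
Round 3: Park vs Larsen — 12–1, Park advances.
Round 4: Park vs Janssen — 10–3, Park advances.
Round 5: Park vs Hoang — 10–3, Park advances.
Park survives the agenda.

Park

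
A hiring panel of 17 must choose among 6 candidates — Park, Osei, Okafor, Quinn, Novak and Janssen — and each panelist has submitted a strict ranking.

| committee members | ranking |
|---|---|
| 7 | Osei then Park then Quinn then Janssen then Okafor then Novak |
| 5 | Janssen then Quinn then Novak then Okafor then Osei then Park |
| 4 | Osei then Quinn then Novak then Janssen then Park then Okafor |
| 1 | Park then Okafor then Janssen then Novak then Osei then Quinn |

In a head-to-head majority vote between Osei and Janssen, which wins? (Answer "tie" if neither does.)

Osei

Ballots ranking Osei above Janssen: 7 + 4 = 11.
Ballots ranking Janssen above Osei: 17 − 11 = 6.
Osei wins the head-to-head 11–6.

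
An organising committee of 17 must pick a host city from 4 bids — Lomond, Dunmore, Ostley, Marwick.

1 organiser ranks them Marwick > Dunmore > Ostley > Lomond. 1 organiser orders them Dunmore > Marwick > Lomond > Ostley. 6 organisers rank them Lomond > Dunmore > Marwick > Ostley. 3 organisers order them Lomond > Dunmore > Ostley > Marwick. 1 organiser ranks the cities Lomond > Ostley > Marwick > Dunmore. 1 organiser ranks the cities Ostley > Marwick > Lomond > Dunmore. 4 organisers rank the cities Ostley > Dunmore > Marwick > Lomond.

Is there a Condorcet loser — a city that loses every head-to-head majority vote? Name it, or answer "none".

Marwick

Pairwise majorities:
Lomond vs Dunmore: 11 to 6, Lomond.
Lomond vs Ostley: Lomond wins 11–6.
Lomond vs Marwick: 10 to 7, Lomond.
Dunmore vs Ostley: Dunmore, 11–6.
Dunmore vs Marwick: Dunmore wins 14–3.
Ostley vs Marwick: Ostley, 9–8.
Marwick loses to every other city — it is the Condorcet loser.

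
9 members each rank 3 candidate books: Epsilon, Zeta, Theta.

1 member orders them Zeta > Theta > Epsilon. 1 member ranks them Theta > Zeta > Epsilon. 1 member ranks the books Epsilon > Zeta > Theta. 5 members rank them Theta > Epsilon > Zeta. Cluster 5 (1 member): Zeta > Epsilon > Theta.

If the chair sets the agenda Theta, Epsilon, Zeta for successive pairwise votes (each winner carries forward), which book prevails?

Theta

Round 1: Theta vs Epsilon — 7–2, Theta advances.
Round 2: Theta vs Zeta — 6–3, Theta advances.
Theta survives the agenda.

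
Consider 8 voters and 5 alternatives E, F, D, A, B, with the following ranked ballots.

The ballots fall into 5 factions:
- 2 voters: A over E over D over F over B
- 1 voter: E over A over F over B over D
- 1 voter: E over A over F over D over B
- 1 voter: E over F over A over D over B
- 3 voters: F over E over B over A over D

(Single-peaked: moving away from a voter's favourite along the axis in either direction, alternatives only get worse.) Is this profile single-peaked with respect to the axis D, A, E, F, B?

Axis positions: D=1, A=2, E=3, F=4, B=5.
Faction 1 (peak A at position 2): ranking walks positions 2-3-1-4-5, expanding outward from the peak — single-peaked.
Faction 2 (peak E at position 3): ranking walks positions 3-2-4-5-1, expanding outward from the peak — single-peaked.
Faction 3 (peak E at position 3): ranking walks positions 3-2-4-1-5, expanding outward from the peak — single-peaked.
Faction 4 (peak E at position 3): ranking walks positions 3-4-2-1-5, expanding outward from the peak — single-peaked.
Faction 5 (peak F at position 4): ranking walks positions 4-3-5-2-1, expanding outward from the peak — single-peaked.
Every ranking is single-peaked on this axis.

yes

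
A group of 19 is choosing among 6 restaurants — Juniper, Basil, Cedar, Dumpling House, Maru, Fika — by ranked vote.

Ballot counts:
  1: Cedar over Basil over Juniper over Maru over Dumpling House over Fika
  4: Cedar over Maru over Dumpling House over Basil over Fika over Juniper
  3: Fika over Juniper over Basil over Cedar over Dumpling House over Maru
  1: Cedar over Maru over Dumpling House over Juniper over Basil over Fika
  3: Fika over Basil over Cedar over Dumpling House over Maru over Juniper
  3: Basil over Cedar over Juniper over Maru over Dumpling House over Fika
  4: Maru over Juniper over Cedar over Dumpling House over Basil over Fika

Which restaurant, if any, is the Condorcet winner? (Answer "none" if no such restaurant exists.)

Cedar

Head-to-head results (19 friends):
Juniper vs Basil: Basil wins 11–8.
Juniper–Cedar: Cedar 12–7.
Juniper vs Dumpling House: Juniper wins 11–8.
Juniper vs Maru: Maru, 12–7.
Juniper vs Fika: Fika wins 10–9.
Basil–Cedar: Cedar 10–9.
Basil vs Dumpling House: Basil wins 10–9.
Basil vs Maru: Basil wins 10–9.
Basil vs Fika: Basil wins 13–6.
Cedar vs Dumpling House: Cedar, 19–0.
Cedar vs Maru: Cedar wins 15–4.
Cedar vs Fika: Cedar, 13–6.
Dumpling House vs Maru: Maru, 13–6.
Dumpling House–Fika: Dumpling House 13–6.
Maru vs Fika: Maru, 13–6.
Cedar beats each of Juniper, Basil, Dumpling House, Maru, Fika — Cedar is the Condorcet winner.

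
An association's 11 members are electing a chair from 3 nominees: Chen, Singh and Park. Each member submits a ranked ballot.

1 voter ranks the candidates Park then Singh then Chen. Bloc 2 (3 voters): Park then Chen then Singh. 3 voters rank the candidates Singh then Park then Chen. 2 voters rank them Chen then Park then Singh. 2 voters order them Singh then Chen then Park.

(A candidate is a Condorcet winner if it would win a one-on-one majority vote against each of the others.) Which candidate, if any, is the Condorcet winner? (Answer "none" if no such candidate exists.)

Head-to-head results (11 voters):
Chen–Singh: Singh 6–5.
Chen vs Park: Park wins 7–4.
Singh vs Park: Park wins 6–5.
Park wins every pairwise contest, so Park is the Condorcet winner.

Park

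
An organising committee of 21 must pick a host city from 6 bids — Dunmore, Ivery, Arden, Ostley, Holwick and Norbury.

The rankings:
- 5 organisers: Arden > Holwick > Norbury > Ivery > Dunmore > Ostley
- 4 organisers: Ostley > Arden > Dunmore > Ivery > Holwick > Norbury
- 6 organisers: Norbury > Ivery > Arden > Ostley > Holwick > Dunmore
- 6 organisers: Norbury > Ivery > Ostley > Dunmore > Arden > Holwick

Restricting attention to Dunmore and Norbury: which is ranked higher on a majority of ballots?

Norbury

Ballots ranking Dunmore above Norbury: 4.
Ballots ranking Norbury above Dunmore: 21 − 4 = 17.
Norbury wins the head-to-head 17–4.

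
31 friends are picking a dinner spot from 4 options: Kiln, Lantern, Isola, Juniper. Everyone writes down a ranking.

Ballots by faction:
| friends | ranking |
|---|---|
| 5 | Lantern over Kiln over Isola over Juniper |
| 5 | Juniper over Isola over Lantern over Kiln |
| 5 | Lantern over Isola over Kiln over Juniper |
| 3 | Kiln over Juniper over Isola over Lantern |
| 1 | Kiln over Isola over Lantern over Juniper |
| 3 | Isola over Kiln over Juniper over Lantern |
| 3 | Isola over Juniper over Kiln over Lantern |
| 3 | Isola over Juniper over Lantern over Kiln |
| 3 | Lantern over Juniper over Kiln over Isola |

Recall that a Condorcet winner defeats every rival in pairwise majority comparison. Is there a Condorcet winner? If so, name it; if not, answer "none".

Head-to-head results (31 friends):
Kiln–Lantern: Lantern 21–10.
Kiln vs Isola: Isola wins 19–12.
Kiln vs Juniper: 17 to 14, Kiln.
Lantern vs Isola: Lantern is ranked higher on 5+5+3 = 13 ballots, Isola on 18. Isola wins 18–13.
Lantern vs Juniper: Juniper wins 17–14.
Isola–Juniper: Isola 20–11.
Only Isola has no losses; Isola is the Condorcet winner.

Isola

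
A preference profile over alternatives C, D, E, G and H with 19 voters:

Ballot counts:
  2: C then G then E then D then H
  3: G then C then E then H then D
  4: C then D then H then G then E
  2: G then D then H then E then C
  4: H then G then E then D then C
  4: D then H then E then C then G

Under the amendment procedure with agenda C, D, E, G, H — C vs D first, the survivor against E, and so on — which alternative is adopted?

H

Round 1: C vs D — 9–10, D advances.
Round 2: D vs E — 10–9, D advances.
Round 3: D vs G — 8–11, G advances.
Round 4: G vs H — 7–12, H advances.
The agenda winner is H.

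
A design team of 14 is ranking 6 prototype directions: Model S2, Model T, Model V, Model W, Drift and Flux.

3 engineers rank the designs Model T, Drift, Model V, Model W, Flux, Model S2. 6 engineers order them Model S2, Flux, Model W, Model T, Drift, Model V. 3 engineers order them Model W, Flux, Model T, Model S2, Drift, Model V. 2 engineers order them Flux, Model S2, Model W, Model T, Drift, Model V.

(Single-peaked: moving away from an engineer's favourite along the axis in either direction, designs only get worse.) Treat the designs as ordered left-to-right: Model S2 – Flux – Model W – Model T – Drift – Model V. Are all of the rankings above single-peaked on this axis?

yes

Axis positions: Model S2=1, Flux=2, Model W=3, Model T=4, Drift=5, Model V=6.
Type 1 (peak Model T at position 4): ranking walks positions 4-5-6-3-2-1, expanding outward from the peak — single-peaked.
Type 2 (peak Model S2 at position 1): ranking walks positions 1-2-3-4-5-6, expanding outward from the peak — single-peaked.
Type 3 (peak Model W at position 3): ranking walks positions 3-2-4-1-5-6, expanding outward from the peak — single-peaked.
Type 4 (peak Flux at position 2): ranking walks positions 2-1-3-4-5-6, expanding outward from the peak — single-peaked.
Every ranking is single-peaked on this axis.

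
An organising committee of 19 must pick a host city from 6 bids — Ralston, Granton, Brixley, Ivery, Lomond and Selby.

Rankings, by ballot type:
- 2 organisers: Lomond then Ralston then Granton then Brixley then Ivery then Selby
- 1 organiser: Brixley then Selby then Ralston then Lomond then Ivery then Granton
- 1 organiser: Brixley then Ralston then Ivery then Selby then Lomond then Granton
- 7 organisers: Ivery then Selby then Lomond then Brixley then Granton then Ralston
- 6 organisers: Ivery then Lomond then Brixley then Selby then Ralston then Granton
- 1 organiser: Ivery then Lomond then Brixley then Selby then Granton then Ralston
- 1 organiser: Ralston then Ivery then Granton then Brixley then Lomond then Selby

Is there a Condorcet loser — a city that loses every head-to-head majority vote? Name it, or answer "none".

Granton

Head-to-head results (19 organisers):
Ralston vs Granton: Ralston preferred on 2+1+1+6+1 = 11 ballots; Ralston wins 11–8.
Ralston vs Brixley: Ralston is ranked higher on 2+1 = 3 ballots, Brixley on 16. Brixley wins 16–3.
Ralston vs Ivery: 5 to 14, Ivery.
Ralston vs Lomond: 1+1+1 = 3 for Ralston, 16 for Lomond — Lomond by 16–3.
Ralston vs Selby: Ralston preferred on 2+1+1 = 4 ballots; Selby wins 15–4.
Granton vs Brixley: Brixley wins 16–3.
Granton–Ivery: Ivery 17–2.
Granton vs Lomond: Lomond, 18–1.
Granton vs Selby: Selby, 16–3.
Brixley–Ivery: Ivery 15–4.
Brixley vs Lomond: 3 to 16, Lomond.
Brixley vs Selby: 2+1+1+6+1+1 = 12 for Brixley, 7 for Selby — Brixley by 12–7.
Ivery vs Lomond: Ivery wins 16–3.
Ivery vs Selby: 18 to 1, Ivery.
Lomond vs Selby: Lomond is ranked higher on 2+6+1+1 = 10 ballots, Selby on 9. Lomond wins 10–9.
Only Granton has no wins; Granton is the Condorcet loser.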